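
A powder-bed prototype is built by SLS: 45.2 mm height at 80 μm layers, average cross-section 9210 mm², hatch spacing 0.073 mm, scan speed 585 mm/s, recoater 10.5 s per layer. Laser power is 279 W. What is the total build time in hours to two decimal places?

35.50 hours

Layer count = ceil(45.2 / 0.08) = 565.
Hatch length per layer: 9210 / 0.073 → 126164.4 mm.
Scan time per layer = 126164.4 / 585, so 215.6656 s.
Layer cycle = 215.6656 + 10.5, so 226.1656 s.
Total: 565 × 226.1656 s = 127783.564 s → 35.50 hours.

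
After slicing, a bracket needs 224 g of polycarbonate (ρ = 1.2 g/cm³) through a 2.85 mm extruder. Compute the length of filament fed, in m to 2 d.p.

Volume = 224 g / 1.2 g·cm⁻³ = 186.6667 cm³ = 186666.7 mm³.
Filament cross-section = π × (2.85/2)² = 6.3794 mm².
L = V/A = 186666.7/6.3794 = 29260.86 mm → 29.26 m.

29.26 m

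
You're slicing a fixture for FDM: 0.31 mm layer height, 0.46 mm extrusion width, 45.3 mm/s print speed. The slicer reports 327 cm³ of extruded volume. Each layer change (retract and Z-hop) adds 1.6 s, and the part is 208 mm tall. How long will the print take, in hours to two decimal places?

Line area: 0.31 × 0.46 → 0.1426 mm².
Path length: 327000 mm³ / 0.1426 mm² → 2293127.6 mm.
Print-move time = 2293127.6 / 45.3 = 50620.9 s.
Layers = ⌈208/0.31⌉ = 671.
Z-hop total = 671 × 1.6, so 1073.6 s.
Total = 50620.9 + 1073.6 = 51694.5 s = 14.36 hours.

14.36 hours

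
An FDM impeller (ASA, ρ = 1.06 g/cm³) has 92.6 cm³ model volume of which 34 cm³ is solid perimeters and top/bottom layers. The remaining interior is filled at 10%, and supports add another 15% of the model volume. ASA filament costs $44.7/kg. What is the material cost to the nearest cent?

Infill region = 92.6 − 34 = 58.6 cm³.
Infill volume = 0.10 × 58.6 = 5.86 cm³.
Support: 0.15 × 92.6 → 13.89 cm³.
Total extruded = 34 + 5.86 + 13.89 = 53.75 cm³.
Mass: 53.75 × 1.06 → 56.975 g.
At $44.7/kg: 56.975/1000 × 44.7 = $2.55.

$2.55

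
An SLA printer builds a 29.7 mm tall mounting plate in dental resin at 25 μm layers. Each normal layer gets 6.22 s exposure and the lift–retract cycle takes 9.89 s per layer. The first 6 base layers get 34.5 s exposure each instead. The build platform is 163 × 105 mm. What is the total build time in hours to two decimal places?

5.36 hours

Layers = ⌈29.7/0.025⌉ = 1188.
Base layers = 6 × (34.5 + 9.89) = 266.34 s.
Regular layers = 1182 × (6.22 + 9.89) = 19042.02 s.
Sum: 266.34 + 19042.02 = 19308.36 s → 5.36 hours.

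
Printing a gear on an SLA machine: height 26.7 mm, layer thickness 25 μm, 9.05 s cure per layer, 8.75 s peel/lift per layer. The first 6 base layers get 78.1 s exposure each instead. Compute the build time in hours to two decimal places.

5.40 hours

Layer count = ceil(26.7 / 0.025) = 1068.
Bottom layers = 6 × (78.1 + 8.75) = 521.1 s.
Remaining layers = 1062 × (9.05 + 8.75), so 18903.6 s.
Total = 521.1 + 18903.6 = 19424.7 s = 5.40 hours.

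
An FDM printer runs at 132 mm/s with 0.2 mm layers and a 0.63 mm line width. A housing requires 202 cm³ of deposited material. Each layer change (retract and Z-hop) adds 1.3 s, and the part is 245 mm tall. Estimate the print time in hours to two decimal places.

3.82 hours

Bead cross-section: 0.2 × 0.63 → 0.126 mm².
Total extruded path = 202000/0.126 = 1603174.6 mm.
Print-move time = 1603174.6 / 132 = 12145.3 s.
Layer count = ceil(245 / 0.2) = 1225.
Non-print overhead: 1225 × 1.3 → 1592.5 s.
Total = 12145.3 + 1592.5 = 13737.8 s = 3.82 hours.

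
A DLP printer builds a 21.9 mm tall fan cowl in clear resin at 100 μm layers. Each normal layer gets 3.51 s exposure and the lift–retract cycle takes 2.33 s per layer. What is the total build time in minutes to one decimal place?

21.3 minutes

Layer count = ceil(21.9 / 0.1) = 219.
Each layer takes = 3.51 + 2.33 = 5.84 s.
Total = 219 × 5.84 = 1278.96 s = 21.3 minutes.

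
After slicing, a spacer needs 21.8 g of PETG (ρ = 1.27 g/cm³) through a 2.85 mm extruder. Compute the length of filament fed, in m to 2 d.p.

2.69 m

Volume = 21.8 g / 1.27 g·cm⁻³ = 17.1654 cm³ = 17165.4 mm³.
Filament cross-section = π × (2.85/2)² = 6.3794 mm².
L = V/A = 17165.4/6.3794 = 2690.75 mm → 2.69 m.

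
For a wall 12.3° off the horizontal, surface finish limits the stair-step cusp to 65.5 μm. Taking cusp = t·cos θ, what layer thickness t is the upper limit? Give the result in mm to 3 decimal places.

0.067 mm

cos(12.3°) = 0.9770; t_max = 0.0655/0.9770 = 0.067 mm.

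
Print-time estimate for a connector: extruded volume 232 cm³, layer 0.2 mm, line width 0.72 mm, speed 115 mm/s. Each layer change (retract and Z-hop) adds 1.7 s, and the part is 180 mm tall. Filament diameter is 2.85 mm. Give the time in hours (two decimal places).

4.32 hours

Extrusion cross-section: 0.2 × 0.72 → 0.144 mm².
Path length: 232000 mm³ / 0.144 mm² → 1611111.1 mm.
Print-move time = 1611111.1 / 115, so 14009.7 s.
Layers = ⌈180/0.2⌉ = 900.
Z-hop total = 900 × 1.7, so 1530 s.
Total = 14009.7 + 1530 = 15539.7 s = 4.32 hours.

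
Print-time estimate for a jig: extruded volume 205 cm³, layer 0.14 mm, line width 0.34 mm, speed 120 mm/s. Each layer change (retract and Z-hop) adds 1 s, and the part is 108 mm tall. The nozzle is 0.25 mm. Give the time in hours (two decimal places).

Extrusion cross-section = 0.14 × 0.34, so 0.0476 mm².
Path length: 205000 mm³ / 0.0476 mm² → 4306722.7 mm.
Print-move time = 4306722.7 / 120, so 35889.4 s.
Layer count = ceil(108 / 0.14) = 772.
Non-print overhead = 772 × 1, so 772 s.
Total = 35889.4 + 772 = 36661.4 s = 10.18 hours.

10.18 hours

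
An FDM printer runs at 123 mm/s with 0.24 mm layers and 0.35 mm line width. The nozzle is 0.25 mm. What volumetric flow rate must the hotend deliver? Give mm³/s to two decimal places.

Bead cross-section = 0.24 × 0.35 = 0.084 mm².
Q = v·A = 123 × 0.084 = 10.33 mm³/s.

10.33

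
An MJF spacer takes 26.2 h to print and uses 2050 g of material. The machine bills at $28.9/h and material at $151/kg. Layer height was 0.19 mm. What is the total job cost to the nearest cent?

$1066.73

Time charge = 28.9 × 26.2, so $757.18.
Material charge = 151 × 2050/1000 = $309.55.
Total = 757.18 + 309.55 = $1066.73.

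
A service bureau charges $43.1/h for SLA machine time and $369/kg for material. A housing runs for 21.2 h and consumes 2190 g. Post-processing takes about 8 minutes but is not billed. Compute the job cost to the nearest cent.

$1721.83

Machine-time cost: 43.1 × 21.2 → $913.72.
Material cost = 369 × 2190/1000 = $808.11.
Job cost: 913.72 + 808.11 = $1721.83.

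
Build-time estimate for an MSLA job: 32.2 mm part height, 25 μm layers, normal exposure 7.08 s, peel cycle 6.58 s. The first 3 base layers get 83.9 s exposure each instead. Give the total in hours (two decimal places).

4.95 hours

Number of layers: 32.2 / 0.025 → 1288 (rounded up).
Bottom layers: 3 × (83.9 + 6.58) → 271.44 s.
Normal layers = 1285 × (7.08 + 6.58), so 17553.1 s.
Total = 271.44 + 17553.1 = 17824.54 s = 4.95 hours.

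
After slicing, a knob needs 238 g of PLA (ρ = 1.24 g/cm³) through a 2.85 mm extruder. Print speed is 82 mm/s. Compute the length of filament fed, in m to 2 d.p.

30.09 m

Volume = 238 g / 1.24 g·cm⁻³ = 191.9355 cm³ = 191935.5 mm³.
Cross-section of 2.85 mm filament: π·(2.85/2)² = 6.3794 mm².
Length = 191935.5 / 6.3794 = 30086.76 mm = 30.09 m.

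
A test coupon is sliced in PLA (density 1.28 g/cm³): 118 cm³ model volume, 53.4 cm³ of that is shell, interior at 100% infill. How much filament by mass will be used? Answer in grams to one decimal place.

151.0 g

Infill region: 118 − 53.4 → 64.6 cm³.
Infill volume = 1.00 × 64.6, so 64.6 cm³.
Total extruded = 53.4 + 64.6, so 118 cm³.
Mass = 118 × 1.28 = 151.04 g.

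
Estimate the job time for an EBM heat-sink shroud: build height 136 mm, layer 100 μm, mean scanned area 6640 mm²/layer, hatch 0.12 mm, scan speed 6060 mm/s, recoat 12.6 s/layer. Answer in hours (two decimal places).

Layer count = ceil(136 / 0.1) = 1360.
Hatch length per layer: 6640 / 0.12 → 55333.3 mm.
Beam time per layer: 55333.3 / 6060 → 9.1309 s.
Time per layer: 9.1309 + 12.6 → 21.7309 s.
Build time = 1360 × 21.7309 = 29554.024 s = 8.21 hours.

8.21 hours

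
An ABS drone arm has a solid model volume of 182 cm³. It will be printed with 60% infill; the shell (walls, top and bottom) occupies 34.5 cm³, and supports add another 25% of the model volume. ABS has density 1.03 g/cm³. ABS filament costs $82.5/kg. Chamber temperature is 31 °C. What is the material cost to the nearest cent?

$14.32

Volume inside the shell = 182 − 34.5, so 147.5 cm³.
Deposited infill = 0.60 × 147.5, so 88.5 cm³.
Support: 0.25 × 182 → 45.5 cm³.
Total printed volume: 34.5 + 88.5 + 45.5 → 168.5 cm³.
Mass: 168.5 × 1.03 → 173.555 g.
At $82.5/kg: 173.555/1000 × 82.5 = $14.32.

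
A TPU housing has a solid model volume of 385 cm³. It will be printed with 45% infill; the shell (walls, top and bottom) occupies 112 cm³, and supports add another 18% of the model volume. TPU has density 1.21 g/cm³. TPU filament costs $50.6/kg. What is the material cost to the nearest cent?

Interior volume = 385 − 112, so 273 cm³.
Infill deposited = 0.45 × 273 = 122.85 cm³.
Support: 0.18 × 385 → 69.3 cm³.
Deposited volume = 112 + 122.85 + 69.3 = 304.15 cm³.
Mass = 304.15 × 1.21 = 368.0215 g.
At $50.6/kg: 368.0215/1000 × 50.6 = $18.62.

$18.62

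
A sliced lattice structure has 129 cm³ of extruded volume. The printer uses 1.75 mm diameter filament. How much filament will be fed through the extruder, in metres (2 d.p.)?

53.63 m

Cross-section of 1.75 mm filament: π·(1.75/2)² = 2.4053 mm².
L = 129000 mm³ / 2.4053 mm² = 53631.56 mm, i.e. 53.63 m.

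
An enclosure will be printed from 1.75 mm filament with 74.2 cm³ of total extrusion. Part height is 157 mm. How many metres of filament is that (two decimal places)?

Filament cross-section = π × (1.75/2)² = 2.4053 mm².
L = 74200 mm³ / 2.4053 mm² = 30848.54 mm, i.e. 30.85 m.

30.85 m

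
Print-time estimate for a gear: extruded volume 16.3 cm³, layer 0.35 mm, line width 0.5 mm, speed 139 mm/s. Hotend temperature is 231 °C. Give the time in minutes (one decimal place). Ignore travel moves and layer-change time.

Line area = 0.35 × 0.5 = 0.175 mm².
Toolpath length = 16.3 cm³ / 0.175 mm² = 16300 / 0.175 = 93142.9 mm.
Time extruding: 93142.9 / 139 → 670.1 s.
Converting: 670.1 s = 11.2 minutes.

11.2 minutes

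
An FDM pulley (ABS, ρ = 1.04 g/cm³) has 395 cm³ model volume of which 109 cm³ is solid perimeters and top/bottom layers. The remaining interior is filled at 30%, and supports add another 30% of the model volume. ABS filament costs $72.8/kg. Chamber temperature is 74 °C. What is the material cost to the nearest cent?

Infill region = 395 − 109, so 286 cm³.
Infill deposited = 0.30 × 286 = 85.8 cm³.
Support: 0.30 × 395 → 118.5 cm³.
Total extruded = 109 + 85.8 + 118.5 = 313.3 cm³.
Mass = 313.3 × 1.04, so 325.832 g.
Cost = 325.832 g / 1000 × $72.8/kg = $23.72.

$23.72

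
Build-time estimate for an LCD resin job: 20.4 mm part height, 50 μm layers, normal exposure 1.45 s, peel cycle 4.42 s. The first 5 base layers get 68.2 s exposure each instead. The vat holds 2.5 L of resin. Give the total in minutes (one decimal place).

45.5 minutes

Layers = ⌈20.4/0.05⌉ = 408.
Burn-in layers = 5 × (68.2 + 4.42), so 363.1 s.
Normal layers: 403 × (1.45 + 4.42) → 2365.61 s.
Sum: 363.1 + 2365.61 = 2728.71 s → 45.5 minutes.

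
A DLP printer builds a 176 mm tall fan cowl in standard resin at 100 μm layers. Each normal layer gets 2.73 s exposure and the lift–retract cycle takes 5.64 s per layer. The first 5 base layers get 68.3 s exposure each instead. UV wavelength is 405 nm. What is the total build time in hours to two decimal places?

Number of layers: 176 / 0.1 → 1760 (rounded up).
Bottom layers = 5 × (68.3 + 5.64) = 369.7 s.
Regular layers: 1755 × (2.73 + 5.64) → 14689.35 s.
Total = 369.7 + 14689.35 = 15059.05 s = 4.18 hours.

4.18 hours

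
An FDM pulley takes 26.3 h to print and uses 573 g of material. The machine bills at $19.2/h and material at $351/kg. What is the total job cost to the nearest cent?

Time charge = 19.2 × 26.3 = $504.96.
Material cost = 351 × 573/1000, so $201.123.
Job cost: 504.96 + 201.123 = 706.083 ≈ $706.08.

$706.08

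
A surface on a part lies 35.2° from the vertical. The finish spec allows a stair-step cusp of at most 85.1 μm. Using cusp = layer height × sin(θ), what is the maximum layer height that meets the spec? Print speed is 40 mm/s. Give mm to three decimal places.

t = h_c / sin θ = 0.0851 / 0.5764 = 0.148 mm.

0.148 mm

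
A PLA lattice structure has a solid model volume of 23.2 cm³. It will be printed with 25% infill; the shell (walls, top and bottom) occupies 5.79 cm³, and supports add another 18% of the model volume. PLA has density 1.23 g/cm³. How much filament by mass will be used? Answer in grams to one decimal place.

17.6 g

Volume inside the shell = 23.2 − 5.79 = 17.41 cm³.
Infill volume: 0.25 × 17.41 → 4.3525 cm³.
Support: 0.18 × 23.2 → 4.176 cm³.
Total printed volume: 5.79 + 4.3525 + 4.176 → 14.3185 cm³.
Mass: 14.3185 × 1.23 → 17.611755 g.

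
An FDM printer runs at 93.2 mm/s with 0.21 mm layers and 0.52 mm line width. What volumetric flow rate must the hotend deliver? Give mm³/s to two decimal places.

Extrusion cross-section: 0.21 × 0.52 → 0.1092 mm².
Volumetric flow = 93.2 × 0.1092 = 10.18 mm³/s.

10.18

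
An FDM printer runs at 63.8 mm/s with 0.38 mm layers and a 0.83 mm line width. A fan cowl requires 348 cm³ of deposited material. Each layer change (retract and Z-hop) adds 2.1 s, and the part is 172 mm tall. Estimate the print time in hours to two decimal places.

Bead cross-section = 0.38 × 0.83 = 0.3154 mm².
Toolpath length = 348 cm³ / 0.3154 mm² = 348000 / 0.3154 = 1103360.8 mm.
Extrusion time: 1103360.8 / 63.8 → 17294.1 s.
Layers = ⌈172/0.38⌉ = 453.
Z-hop total = 453 × 2.1, so 951.3 s.
Altogether 17294.1 + 951.3 = 18245.4 s, i.e. 5.07 hours.

5.07 hours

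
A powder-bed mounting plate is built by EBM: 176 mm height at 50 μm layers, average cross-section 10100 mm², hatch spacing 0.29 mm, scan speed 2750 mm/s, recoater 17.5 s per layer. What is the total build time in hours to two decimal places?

Layer count = ceil(176 / 0.05) = 3520.
Per-layer scan distance = 10100 / 0.29, so 34827.6 mm.
Beam time per layer = 34827.6 / 2750 = 12.6646 s.
Per-layer time = 12.6646 + 17.5, so 30.1646 s.
Total: 3520 × 30.1646 s = 106179.392 s → 29.49 hours.

29.49 hours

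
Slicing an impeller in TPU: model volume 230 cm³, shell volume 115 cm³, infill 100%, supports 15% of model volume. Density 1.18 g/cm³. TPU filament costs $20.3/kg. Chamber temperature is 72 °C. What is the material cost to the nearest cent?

Volume inside the shell: 230 − 115 → 115 cm³.
Infill volume: 1.00 × 115 → 115 cm³.
Support = 0.15 × 230, so 34.5 cm³.
Total extruded: 115 + 115 + 34.5 → 264.5 cm³.
Mass = 264.5 × 1.18, so 312.11 g.
Cost = 312.11 g / 1000 × $20.3/kg = $6.34.

$6.34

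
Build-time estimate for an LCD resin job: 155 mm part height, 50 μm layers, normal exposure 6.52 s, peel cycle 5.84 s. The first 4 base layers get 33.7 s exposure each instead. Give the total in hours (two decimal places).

10.67 hours

Number of layers: 155 / 0.05 → 3100 (rounded up).
Base layers = 4 × (33.7 + 5.84), so 158.16 s.
Remaining layers = 3096 × (6.52 + 5.84), so 38266.56 s.
Sum: 158.16 + 38266.56 = 38424.72 s → 10.67 hours.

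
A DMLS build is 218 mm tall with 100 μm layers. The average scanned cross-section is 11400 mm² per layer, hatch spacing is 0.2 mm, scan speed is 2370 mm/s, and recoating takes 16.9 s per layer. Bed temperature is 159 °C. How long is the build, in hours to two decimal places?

Number of layers: 218 / 0.1 → 2180 (rounded up).
Scan path per layer: 11400 / 0.2 → 57000 mm.
Per-layer scan time = 57000 / 2370 = 24.0506 s.
Per-layer time: 24.0506 + 16.9 → 40.9506 s.
Total: 2180 × 40.9506 s = 89272.308 s → 24.80 hours.

24.80 hours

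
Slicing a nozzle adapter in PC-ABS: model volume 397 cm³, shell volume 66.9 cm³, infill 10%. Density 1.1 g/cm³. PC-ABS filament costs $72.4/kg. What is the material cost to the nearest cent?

$7.96

Interior volume = 397 − 66.9, so 330.1 cm³.
Infill deposited: 0.10 × 330.1 → 33.01 cm³.
Total extruded: 66.9 + 33.01 → 99.91 cm³.
Mass: 99.91 × 1.1 → 109.901 g.
At $72.4/kg: 109.901/1000 × 72.4 = $7.96.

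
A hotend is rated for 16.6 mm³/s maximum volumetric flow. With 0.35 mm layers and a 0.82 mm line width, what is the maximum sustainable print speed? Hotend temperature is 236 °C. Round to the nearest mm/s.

58 mm/s

A: 0.35 × 0.82 → 0.287 mm².
Max speed = 16.6 / 0.287 = 57.84 ≈ 58 mm/s.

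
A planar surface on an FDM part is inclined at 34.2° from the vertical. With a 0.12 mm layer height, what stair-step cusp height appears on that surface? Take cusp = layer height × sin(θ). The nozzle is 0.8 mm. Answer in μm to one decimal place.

67.5 μm

sin(34.2°) = 0.5621, so cusp = 0.12 × 0.5621 = 0.067452 mm → 67.5 μm.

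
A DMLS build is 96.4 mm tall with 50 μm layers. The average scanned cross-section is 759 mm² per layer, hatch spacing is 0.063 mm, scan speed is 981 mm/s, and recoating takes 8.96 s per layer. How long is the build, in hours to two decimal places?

Layers = ⌈96.4/0.05⌉ = 1928.
Scan path per layer: 759 / 0.063 → 12047.6 mm.
Laser time per layer = 12047.6 / 981 = 12.2809 s.
Layer cycle = 12.2809 + 8.96, so 21.2409 s.
Total: 1928 × 21.2409 s = 40952.4552 s → 11.38 hours.

11.38 hours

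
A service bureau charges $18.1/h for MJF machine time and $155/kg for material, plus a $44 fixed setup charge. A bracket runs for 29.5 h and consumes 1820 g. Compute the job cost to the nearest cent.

$860.05

Time charge: 18.1 × 29.5 → $533.95.
Feedstock cost = 155 × 1820/1000, so $282.10.
Adding setup: 533.95 + 282.10 + 44 → $860.05.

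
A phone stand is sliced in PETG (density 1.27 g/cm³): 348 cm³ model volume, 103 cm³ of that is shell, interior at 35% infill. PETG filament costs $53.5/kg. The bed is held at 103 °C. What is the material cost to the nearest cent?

$12.82

Infill region = 348 − 103, so 245 cm³.
Infill deposited: 0.35 × 245 → 85.75 cm³.
Total extruded = 103 + 85.75 = 188.75 cm³.
Mass = 188.75 × 1.27 = 239.7125 g.
At $53.5/kg: 239.7125/1000 × 53.5 = $12.82.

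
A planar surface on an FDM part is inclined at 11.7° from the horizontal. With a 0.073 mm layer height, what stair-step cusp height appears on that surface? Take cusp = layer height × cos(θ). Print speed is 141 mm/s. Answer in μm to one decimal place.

h_c = t·cos θ = 0.073 × 0.9792 = 0.071482 mm (71.5 μm).

71.5 μm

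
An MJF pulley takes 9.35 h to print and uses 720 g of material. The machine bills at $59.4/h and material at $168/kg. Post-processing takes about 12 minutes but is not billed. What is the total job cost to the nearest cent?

$676.35

Time charge: 59.4 × 9.35 → $555.39.
Material charge: 168 × 720/1000 → $120.96.
Total = 555.39 + 120.96 = $676.35.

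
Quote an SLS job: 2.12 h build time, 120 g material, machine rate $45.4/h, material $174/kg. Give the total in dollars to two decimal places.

$117.13

Machine cost = 45.4 × 2.12 = $96.248.
Material charge = 174 × 120/1000, so $20.88.
Job cost: 96.248 + 20.88 = 117.128 ≈ $117.13.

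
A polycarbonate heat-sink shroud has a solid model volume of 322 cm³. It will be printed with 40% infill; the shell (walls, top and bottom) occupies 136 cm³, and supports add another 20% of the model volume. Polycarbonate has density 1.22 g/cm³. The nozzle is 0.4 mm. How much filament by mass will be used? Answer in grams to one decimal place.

Volume inside the shell = 322 − 136, so 186 cm³.
Deposited infill = 0.40 × 186 = 74.4 cm³.
Support = 0.20 × 322 = 64.4 cm³.
Total printed volume = 136 + 74.4 + 64.4 = 274.8 cm³.
Mass: 274.8 × 1.22 → 335.256 g.

335.3 g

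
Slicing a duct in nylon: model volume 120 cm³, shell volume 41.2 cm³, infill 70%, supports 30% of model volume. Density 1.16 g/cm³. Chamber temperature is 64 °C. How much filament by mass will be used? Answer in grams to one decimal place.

Interior volume = 120 − 41.2 = 78.8 cm³.
Infill deposited: 0.70 × 78.8 → 55.16 cm³.
Support = 0.30 × 120, so 36 cm³.
Total printed volume = 41.2 + 55.16 + 36 = 132.36 cm³.
Mass = 132.36 × 1.16 = 153.5376 g.

153.5 g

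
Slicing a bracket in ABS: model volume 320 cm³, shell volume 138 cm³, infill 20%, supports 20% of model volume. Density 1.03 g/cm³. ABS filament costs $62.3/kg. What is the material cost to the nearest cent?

$15.30

Infill region = 320 − 138 = 182 cm³.
Infill volume = 0.20 × 182, so 36.4 cm³.
Support = 0.20 × 320, so 64 cm³.
Total extruded = 138 + 36.4 + 64 = 238.4 cm³.
Mass = 238.4 × 1.03, so 245.552 g.
At $62.3/kg: 245.552/1000 × 62.3 = $15.30.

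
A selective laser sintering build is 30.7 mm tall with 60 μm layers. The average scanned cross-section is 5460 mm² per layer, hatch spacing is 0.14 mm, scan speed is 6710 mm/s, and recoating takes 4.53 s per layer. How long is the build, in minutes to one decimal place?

Number of layers: 30.7 / 0.06 → 512 (rounded up).
Hatch length per layer = 5460 / 0.14, so 39000 mm.
Per-layer scan time = 39000 / 6710 = 5.8122 s.
Layer cycle = 5.8122 + 4.53 = 10.3422 s.
Total: 512 × 10.3422 s = 5295.2064 s → 88.3 minutes.

88.3 minutes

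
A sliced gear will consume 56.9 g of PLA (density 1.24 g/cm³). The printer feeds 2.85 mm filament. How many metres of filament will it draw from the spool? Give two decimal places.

7.19 m

Volume = 56.9 g / 1.24 g·cm⁻³ = 45.8871 cm³ = 45887.1 mm³.
Filament cross-section = π × (2.85/2)² = 6.3794 mm².
Length = 45887.1 / 6.3794 = 7193.01 mm = 7.19 m.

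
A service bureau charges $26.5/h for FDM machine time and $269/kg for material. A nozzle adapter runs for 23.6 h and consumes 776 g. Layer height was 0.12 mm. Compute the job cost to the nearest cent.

Time charge = 26.5 × 23.6 = $625.40.
Material charge = 269 × 776/1000, so $208.744.
Total = 625.40 + 208.744 = 834.144 ≈ $834.14.

$834.14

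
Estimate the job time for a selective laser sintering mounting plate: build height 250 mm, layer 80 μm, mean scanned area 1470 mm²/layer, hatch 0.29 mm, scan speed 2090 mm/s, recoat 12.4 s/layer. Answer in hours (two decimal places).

Layers = ⌈250/0.08⌉ = 3125.
Hatch length per layer = 1470 / 0.29 = 5069 mm.
Laser time per layer = 5069 / 2090 = 2.4254 s.
Layer cycle = 2.4254 + 12.4, so 14.8254 s.
3125 layers × 14.8254 s/layer = 46329.375 s, i.e. 12.87 hours.

12.87 hours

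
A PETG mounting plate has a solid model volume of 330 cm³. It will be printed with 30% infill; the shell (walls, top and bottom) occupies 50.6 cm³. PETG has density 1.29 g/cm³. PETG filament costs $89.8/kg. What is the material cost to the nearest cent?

Infill region = 330 − 50.6 = 279.4 cm³.
Infill deposited: 0.30 × 279.4 → 83.82 cm³.
Deposited volume = 50.6 + 83.82, so 134.42 cm³.
Mass: 134.42 × 1.29 → 173.4018 g.
At $89.8/kg: 173.4018/1000 × 89.8 = $15.57.

$15.57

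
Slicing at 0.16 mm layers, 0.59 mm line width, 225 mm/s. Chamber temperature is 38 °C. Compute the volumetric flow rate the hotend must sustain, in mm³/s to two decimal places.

Extrusion cross-section = 0.16 × 0.59 = 0.0944 mm².
Volumetric flow = 225 × 0.0944 = 21.24 mm³/s.

21.24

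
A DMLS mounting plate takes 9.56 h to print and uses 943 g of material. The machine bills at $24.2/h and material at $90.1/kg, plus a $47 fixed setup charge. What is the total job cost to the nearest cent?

Time charge: 24.2 × 9.56 → $231.352.
Material charge = 90.1 × 943/1000 = $84.9643.
Total = 231.352 + 84.9643 + 47 = 363.3163 ≈ $363.32.

$363.32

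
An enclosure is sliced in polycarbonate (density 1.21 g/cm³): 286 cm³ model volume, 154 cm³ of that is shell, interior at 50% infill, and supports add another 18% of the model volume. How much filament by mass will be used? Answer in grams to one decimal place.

328.5 g

Interior volume: 286 − 154 → 132 cm³.
Infill volume = 0.50 × 132, so 66 cm³.
Support: 0.18 × 286 → 51.48 cm³.
Total extruded = 154 + 66 + 51.48, so 271.48 cm³.
Mass: 271.48 × 1.21 → 328.4908 g.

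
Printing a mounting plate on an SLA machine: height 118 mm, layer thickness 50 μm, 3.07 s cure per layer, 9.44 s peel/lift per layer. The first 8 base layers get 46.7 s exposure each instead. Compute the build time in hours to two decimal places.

Layers = ⌈118/0.05⌉ = 2360.
Base layers: 8 × (46.7 + 9.44) → 449.12 s.
Remaining layers = 2352 × (3.07 + 9.44), so 29423.52 s.
Sum: 449.12 + 29423.52 = 29872.64 s → 8.30 hours.

8.30 hours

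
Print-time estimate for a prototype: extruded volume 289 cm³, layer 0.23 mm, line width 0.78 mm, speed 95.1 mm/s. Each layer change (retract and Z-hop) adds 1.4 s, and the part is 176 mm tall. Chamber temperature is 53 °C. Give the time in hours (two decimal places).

Bead cross-section = 0.23 × 0.78, so 0.1794 mm².
Toolpath length = 289 cm³ / 0.1794 mm² = 289000 / 0.1794 = 1610925.3 mm.
Print-move time: 1610925.3 / 95.1 → 16939.3 s.
Layers = ⌈176/0.23⌉ = 766.
Z-hop total = 766 × 1.4, so 1072.4 s.
Altogether 16939.3 + 1072.4 = 18011.7 s, i.e. 5.00 hours.

5.00 hours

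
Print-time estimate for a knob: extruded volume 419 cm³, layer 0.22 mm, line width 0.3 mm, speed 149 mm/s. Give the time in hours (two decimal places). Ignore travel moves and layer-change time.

Extrusion cross-section = 0.22 × 0.3, so 0.066 mm².
Path length: 419000 mm³ / 0.066 mm² → 6348484.8 mm.
Extrusion time: 6348484.8 / 149 → 42607.3 s.
Converting: 42607.3 s = 11.84 hours.

11.84 hours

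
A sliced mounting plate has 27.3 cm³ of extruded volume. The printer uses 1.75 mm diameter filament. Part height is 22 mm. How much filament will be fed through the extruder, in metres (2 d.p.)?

Filament cross-section = π × (1.75/2)² = 2.4053 mm².
Length = 27.3 cm³ / 2.4053 mm² = 27300 / 2.4053 = 11349.94 mm = 11.35 m.

11.35 m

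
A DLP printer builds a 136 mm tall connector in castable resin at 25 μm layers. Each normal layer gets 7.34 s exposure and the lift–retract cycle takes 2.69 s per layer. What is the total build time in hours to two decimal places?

Layer count = ceil(136 / 0.025) = 5440.
Per-layer time = 7.34 + 2.69 = 10.03 s.
Total = 5440 × 10.03 = 54563.2 s = 15.16 hours.

15.16 hours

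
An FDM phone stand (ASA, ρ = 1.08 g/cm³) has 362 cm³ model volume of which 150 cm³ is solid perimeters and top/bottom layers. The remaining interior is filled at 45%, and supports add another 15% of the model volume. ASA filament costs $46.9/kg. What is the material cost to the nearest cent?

Volume inside the shell: 362 − 150 → 212 cm³.
Infill volume: 0.45 × 212 → 95.4 cm³.
Support: 0.15 × 362 → 54.3 cm³.
Deposited volume: 150 + 95.4 + 54.3 → 299.7 cm³.
Mass: 299.7 × 1.08 → 323.676 g.
Cost = 323.676 g / 1000 × $46.9/kg = $15.18.

$15.18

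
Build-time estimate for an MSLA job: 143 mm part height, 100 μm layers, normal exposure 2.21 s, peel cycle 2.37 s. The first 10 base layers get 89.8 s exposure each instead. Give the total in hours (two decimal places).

2.06 hours

Layers = ⌈143/0.1⌉ = 1430.
Bottom layers: 10 × (89.8 + 2.37) → 921.7 s.
Normal layers: 1420 × (2.21 + 2.37) → 6503.6 s.
Sum: 921.7 + 6503.6 = 7425.3 s → 2.06 hours.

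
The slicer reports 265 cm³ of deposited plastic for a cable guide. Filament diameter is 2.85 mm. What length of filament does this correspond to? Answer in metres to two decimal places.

41.54 m

A = π r² = π × 1.425² = 6.3794 mm².
L = 265000 mm³ / 6.3794 mm² = 41539.96 mm, i.e. 41.54 m.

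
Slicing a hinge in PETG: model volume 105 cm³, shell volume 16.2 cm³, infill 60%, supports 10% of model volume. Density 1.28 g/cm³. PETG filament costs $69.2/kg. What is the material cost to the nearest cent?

Infill region = 105 − 16.2 = 88.8 cm³.
Deposited infill = 0.60 × 88.8 = 53.28 cm³.
Support = 0.10 × 105 = 10.5 cm³.
Total extruded: 16.2 + 53.28 + 10.5 → 79.98 cm³.
Mass = 79.98 × 1.28 = 102.3744 g.
At $69.2/kg: 102.3744/1000 × 69.2 = $7.08.

$7.08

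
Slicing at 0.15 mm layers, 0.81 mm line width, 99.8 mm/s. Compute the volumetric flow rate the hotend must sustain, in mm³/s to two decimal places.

12.13

Extrusion cross-section = 0.15 × 0.81 = 0.1215 mm².
Volumetric flow = 99.8 × 0.1215 = 12.13 mm³/s.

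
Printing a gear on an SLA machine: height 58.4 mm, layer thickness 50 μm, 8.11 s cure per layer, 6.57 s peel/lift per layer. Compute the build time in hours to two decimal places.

Layer count = ceil(58.4 / 0.05) = 1168.
Each layer takes = 8.11 + 6.57 = 14.68 s.
Total = 1168 × 14.68 = 17146.24 s = 4.76 hours.

4.76 hours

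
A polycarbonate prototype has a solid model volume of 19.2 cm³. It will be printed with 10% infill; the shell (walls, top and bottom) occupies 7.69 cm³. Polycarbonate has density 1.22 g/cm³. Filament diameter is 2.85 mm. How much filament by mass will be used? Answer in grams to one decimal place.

10.8 g

Volume inside the shell = 19.2 − 7.69, so 11.51 cm³.
Infill volume = 0.10 × 11.51 = 1.151 cm³.
Deposited volume: 7.69 + 1.151 → 8.841 cm³.
Mass: 8.841 × 1.22 → 10.78602 g.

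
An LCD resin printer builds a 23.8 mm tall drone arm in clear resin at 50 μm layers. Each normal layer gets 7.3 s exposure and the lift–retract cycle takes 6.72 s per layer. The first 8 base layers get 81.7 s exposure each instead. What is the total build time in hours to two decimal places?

Layer count = ceil(23.8 / 0.05) = 476.
Burn-in layers = 8 × (81.7 + 6.72), so 707.36 s.
Remaining layers: 468 × (7.3 + 6.72) → 6561.36 s.
Sum: 707.36 + 6561.36 = 7268.72 s → 2.02 hours.

2.02 hours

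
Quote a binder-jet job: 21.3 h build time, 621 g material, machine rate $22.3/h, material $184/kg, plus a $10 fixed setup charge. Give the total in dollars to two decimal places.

Time charge: 22.3 × 21.3 → $474.99.
Feedstock cost = 184 × 621/1000, so $114.264.
Adding setup: 474.99 + 114.264 + 10 → 599.254 ≈ $599.25.

$599.25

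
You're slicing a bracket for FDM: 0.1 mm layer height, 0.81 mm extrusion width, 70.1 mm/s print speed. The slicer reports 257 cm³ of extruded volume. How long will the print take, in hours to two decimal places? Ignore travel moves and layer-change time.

Extrusion cross-section: 0.1 × 0.81 → 0.081 mm².
Toolpath length = 257 cm³ / 0.081 mm² = 257000 / 0.081 = 3172839.5 mm.
Print-move time = 3172839.5 / 70.1, so 45261.6 s.
Converting: 45261.6 s = 12.57 hours.

12.57 hours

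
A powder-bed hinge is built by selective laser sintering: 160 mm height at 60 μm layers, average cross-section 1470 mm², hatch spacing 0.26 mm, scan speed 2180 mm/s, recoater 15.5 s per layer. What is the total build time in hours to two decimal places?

Layer count = ceil(160 / 0.06) = 2667.
Per-layer scan distance = 1470 / 0.26 = 5653.8 mm.
Scan time per layer = 5653.8 / 2180 = 2.5935 s.
Layer cycle = 2.5935 + 15.5 = 18.0935 s.
Total: 2667 × 18.0935 s = 48255.3645 s → 13.40 hours.

13.40 hours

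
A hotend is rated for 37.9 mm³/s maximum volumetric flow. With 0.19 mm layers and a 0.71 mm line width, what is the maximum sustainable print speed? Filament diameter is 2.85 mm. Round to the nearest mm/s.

Extrusion cross-section = 0.19 × 0.71, so 0.1349 mm².
Max speed = 37.9 / 0.1349 = 280.95 ≈ 281 mm/s.

281 mm/s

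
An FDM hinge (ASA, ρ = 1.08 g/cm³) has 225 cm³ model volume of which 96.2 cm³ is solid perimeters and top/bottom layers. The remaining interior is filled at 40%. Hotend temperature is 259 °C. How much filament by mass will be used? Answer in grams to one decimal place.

Interior volume: 225 − 96.2 → 128.8 cm³.
Infill deposited = 0.40 × 128.8 = 51.52 cm³.
Total extruded = 96.2 + 51.52 = 147.72 cm³.
Mass: 147.72 × 1.08 → 159.5376 g.

159.5 g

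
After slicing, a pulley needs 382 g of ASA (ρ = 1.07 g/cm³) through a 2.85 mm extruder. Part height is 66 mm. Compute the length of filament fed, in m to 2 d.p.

55.96 m

Volume = 382 g / 1.07 g·cm⁻³ = 357.0093 cm³ = 357009.3 mm³.
Cross-section of 2.85 mm filament: π·(2.85/2)² = 6.3794 mm².
Length = 357009.3 / 6.3794 = 55962.83 mm = 55.96 m.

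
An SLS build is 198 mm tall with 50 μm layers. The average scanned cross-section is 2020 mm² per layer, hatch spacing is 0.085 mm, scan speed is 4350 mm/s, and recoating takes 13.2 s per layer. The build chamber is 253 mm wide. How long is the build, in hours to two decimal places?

Layer count = ceil(198 / 0.05) = 3960.
Scan path per layer: 2020 / 0.085 → 23764.7 mm.
Per-layer scan time: 23764.7 / 4350 → 5.4631 s.
Time per layer = 5.4631 + 13.2, so 18.6631 s.
3960 layers × 18.6631 s/layer = 73905.876 s, i.e. 20.53 hours.

20.53 hours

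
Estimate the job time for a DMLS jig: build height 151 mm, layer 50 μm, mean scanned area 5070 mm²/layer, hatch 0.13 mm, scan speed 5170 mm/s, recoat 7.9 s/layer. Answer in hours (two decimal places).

12.96 hours

Layer count = ceil(151 / 0.05) = 3020.
Per-layer scan distance: 5070 / 0.13 → 39000 mm.
Scan time per layer = 39000 / 5170, so 7.5435 s.
Layer cycle = 7.5435 + 7.9, so 15.4435 s.
Total: 3020 × 15.4435 s = 46639.37 s → 12.96 hours.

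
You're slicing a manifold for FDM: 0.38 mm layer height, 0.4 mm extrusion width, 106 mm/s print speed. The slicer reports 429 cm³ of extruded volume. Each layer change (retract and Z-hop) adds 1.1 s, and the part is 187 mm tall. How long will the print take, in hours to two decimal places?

7.55 hours

Extrusion cross-section: 0.38 × 0.4 → 0.152 mm².
Path length: 429000 mm³ / 0.152 mm² → 2822368.4 mm.
Print-move time = 2822368.4 / 106, so 26626.1 s.
Layer count = ceil(187 / 0.38) = 493.
Z-hop total: 493 × 1.1 → 542.3 s.
Altogether 26626.1 + 542.3 = 27168.4 s, i.e. 7.55 hours.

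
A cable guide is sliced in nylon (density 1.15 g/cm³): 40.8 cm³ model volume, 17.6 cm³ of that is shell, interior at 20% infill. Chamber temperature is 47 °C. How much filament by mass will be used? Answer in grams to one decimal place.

Interior volume = 40.8 − 17.6 = 23.2 cm³.
Infill deposited = 0.20 × 23.2 = 4.64 cm³.
Deposited volume = 17.6 + 4.64, so 22.24 cm³.
Mass = 22.24 × 1.15, so 25.576 g.

25.6 g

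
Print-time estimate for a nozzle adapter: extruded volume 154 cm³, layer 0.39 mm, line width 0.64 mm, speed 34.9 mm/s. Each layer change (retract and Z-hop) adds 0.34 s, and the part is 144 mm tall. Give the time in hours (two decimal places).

Extrusion cross-section = 0.39 × 0.64 = 0.2496 mm².
Path length: 154000 mm³ / 0.2496 mm² → 616987.2 mm.
Time extruding = 616987.2 / 34.9 = 17678.7 s.
Layers = ⌈144/0.39⌉ = 370.
Non-print overhead: 370 × 0.34 → 125.8 s.
Total = 17678.7 + 125.8 = 17804.5 s = 4.95 hours.

4.95 hours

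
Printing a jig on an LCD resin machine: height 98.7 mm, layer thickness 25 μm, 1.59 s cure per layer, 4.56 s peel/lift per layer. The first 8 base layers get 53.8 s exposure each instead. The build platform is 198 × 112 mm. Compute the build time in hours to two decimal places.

Number of layers: 98.7 / 0.025 → 3948 (rounded up).
Burn-in layers = 8 × (53.8 + 4.56), so 466.88 s.
Remaining layers = 3940 × (1.59 + 4.56), so 24231 s.
Sum: 466.88 + 24231 = 24697.88 s → 6.86 hours.

6.86 hours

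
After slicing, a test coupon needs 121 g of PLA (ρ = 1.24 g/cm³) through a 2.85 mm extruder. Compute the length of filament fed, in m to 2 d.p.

15.30 m

Volume = 121 g / 1.24 g·cm⁻³ = 97.5806 cm³ = 97580.6 mm³.
Filament cross-section = π × (2.85/2)² = 6.3794 mm².
L = V/A = 97580.6/6.3794 = 15296.2 mm → 15.30 m.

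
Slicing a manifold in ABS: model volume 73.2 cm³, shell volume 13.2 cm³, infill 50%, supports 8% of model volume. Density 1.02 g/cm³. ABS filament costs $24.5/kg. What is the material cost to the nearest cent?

Volume inside the shell = 73.2 − 13.2 = 60 cm³.
Infill volume = 0.50 × 60 = 30 cm³.
Support = 0.08 × 73.2 = 5.856 cm³.
Total printed volume = 13.2 + 30 + 5.856, so 49.056 cm³.
Mass = 49.056 × 1.02 = 50.03712 g.
Cost = 50.03712 g / 1000 × $24.5/kg = $1.23.

$1.23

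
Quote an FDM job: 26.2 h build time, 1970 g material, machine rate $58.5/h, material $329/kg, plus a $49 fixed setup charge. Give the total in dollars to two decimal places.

$2229.83

Machine cost: 58.5 × 26.2 → $1532.70.
Material cost: 329 × 1970/1000 → $648.13.
Adding setup: 1532.70 + 648.13 + 49 → $2229.83.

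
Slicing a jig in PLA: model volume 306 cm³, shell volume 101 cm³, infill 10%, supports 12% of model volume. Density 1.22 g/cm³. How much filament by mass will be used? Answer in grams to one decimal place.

193.0 g

Infill region: 306 − 101 → 205 cm³.
Infill volume: 0.10 × 205 → 20.5 cm³.
Support: 0.12 × 306 → 36.72 cm³.
Total extruded: 101 + 20.5 + 36.72 → 158.22 cm³.
Mass = 158.22 × 1.22, so 193.0284 g.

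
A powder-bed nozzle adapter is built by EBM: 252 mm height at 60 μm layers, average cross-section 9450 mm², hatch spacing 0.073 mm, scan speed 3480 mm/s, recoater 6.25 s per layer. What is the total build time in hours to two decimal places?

50.69 hours

Number of layers: 252 / 0.06 → 4200 (rounded up).
Per-layer scan distance: 9450 / 0.073 → 129452.1 mm.
Beam time per layer: 129452.1 / 3480 → 37.1989 s.
Time per layer: 37.1989 + 6.25 → 43.4489 s.
Build time = 4200 × 43.4489 = 182485.38 s = 50.69 hours.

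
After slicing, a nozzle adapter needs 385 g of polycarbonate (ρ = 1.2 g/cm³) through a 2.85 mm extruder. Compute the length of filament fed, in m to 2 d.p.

Extruded volume: 385/1.2 = 320.8333 cm³ (320833.3 mm³).
Cross-section of 2.85 mm filament: π·(2.85/2)² = 6.3794 mm².
L = V/A = 320833.3/6.3794 = 50292.08 mm → 50.29 m.

50.29 m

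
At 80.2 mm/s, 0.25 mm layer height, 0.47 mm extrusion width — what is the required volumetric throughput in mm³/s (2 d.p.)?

9.42

Bead cross-section: 0.25 × 0.47 → 0.1175 mm².
Q = v·A = 80.2 × 0.1175 = 9.42 mm³/s.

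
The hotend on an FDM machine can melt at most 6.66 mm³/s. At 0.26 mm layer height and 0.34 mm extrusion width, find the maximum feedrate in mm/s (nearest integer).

75 mm/s

Extrusion cross-section = 0.26 × 0.34 = 0.0884 mm².
v_max = Q/A = 6.66/0.0884 = 75.34 mm/s → 75 mm/s.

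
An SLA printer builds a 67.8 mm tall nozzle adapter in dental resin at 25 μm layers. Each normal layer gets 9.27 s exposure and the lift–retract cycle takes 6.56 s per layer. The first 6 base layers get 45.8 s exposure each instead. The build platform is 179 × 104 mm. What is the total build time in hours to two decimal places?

Layers = ⌈67.8/0.025⌉ = 2712.
Burn-in layers = 6 × (45.8 + 6.56) = 314.16 s.
Regular layers = 2706 × (9.27 + 6.56) = 42835.98 s.
Total = 314.16 + 42835.98 = 43150.14 s = 11.99 hours.

11.99 hours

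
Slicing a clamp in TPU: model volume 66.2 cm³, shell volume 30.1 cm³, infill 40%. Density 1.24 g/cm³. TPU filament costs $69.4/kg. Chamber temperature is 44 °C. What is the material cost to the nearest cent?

$3.83

Volume inside the shell: 66.2 − 30.1 → 36.1 cm³.
Infill volume = 0.40 × 36.1 = 14.44 cm³.
Total printed volume = 30.1 + 14.44, so 44.54 cm³.
Mass: 44.54 × 1.24 → 55.2296 g.
Cost = 55.2296 g / 1000 × $69.4/kg = $3.83.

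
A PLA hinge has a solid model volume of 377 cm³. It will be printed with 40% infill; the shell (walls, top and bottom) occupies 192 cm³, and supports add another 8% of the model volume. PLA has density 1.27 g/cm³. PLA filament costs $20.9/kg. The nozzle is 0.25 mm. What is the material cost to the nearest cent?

$7.86

Volume inside the shell: 377 − 192 → 185 cm³.
Infill deposited = 0.40 × 185 = 74 cm³.
Support = 0.08 × 377 = 30.16 cm³.
Total printed volume = 192 + 74 + 30.16, so 296.16 cm³.
Mass = 296.16 × 1.27 = 376.1232 g.
Cost = 376.1232 g / 1000 × $20.9/kg = $7.86.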